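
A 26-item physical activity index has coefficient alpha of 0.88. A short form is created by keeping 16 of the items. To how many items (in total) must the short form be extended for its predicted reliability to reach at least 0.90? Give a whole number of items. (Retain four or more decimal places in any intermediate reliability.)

First, r for the 16-item form: n = 16/26 = 0.6154, so r_16 = 0.6154·0.88/(1 + (0.6154 − 1)·0.88) = 0.8186
Length factor from the short form to reach 0.90: n' = 0.90(1 − 0.8186) / [0.8186(1 − 0.90)] ≈ 1.9944
Total items = 1.9944 × 16 = 31.91, rounded up to 32.

32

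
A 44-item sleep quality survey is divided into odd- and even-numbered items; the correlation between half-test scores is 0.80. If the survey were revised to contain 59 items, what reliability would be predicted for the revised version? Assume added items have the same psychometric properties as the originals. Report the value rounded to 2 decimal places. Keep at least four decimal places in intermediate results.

First correct the split-half correlation to full-test reliability: r_full = 2 × 0.80 / (1 + 0.80) ≈ 0.8889
Length factor from 44 to 59 items: n = 59/44 = 1.3409
r_new = n·r_full / (1 + (n − 1)·r_full) = 1.1919 / 1.3030 ≈ 0.9147

0.91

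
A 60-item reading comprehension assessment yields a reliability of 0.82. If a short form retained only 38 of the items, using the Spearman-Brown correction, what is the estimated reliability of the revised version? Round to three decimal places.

n = 38/60 = 0.6333
Apply the Spearman-Brown prophecy formula, r' = nr / [1 + (n − 1)r]:
r_new = 0.6333·0.82 / [1 + (0.6333 − 1)·0.82]
     = 0.5193 / 0.6993 = 0.7426

0.743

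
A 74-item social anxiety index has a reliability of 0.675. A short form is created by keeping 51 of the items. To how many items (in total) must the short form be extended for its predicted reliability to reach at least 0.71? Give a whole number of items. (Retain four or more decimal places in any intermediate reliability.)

88

Short-form reliability: n = 51/74 = 0.6892; r_51 = n·r/(1+(n−1)r) ≈ 0.5887
Then solve for n' with r_old = 0.5887, r_target = 0.71: n' = 0.71(1 − 0.5887)/[0.5887(1 − 0.71)] = 1.7105
Total items = 1.7105 × 51 = 87.24, rounded up to 88.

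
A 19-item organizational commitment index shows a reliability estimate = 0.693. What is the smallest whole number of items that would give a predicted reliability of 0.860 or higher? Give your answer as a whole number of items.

52

Invert Spearman-Brown to solve for n:
n = r*(1 − r) / [ r (1 − r*) ]
n = 0.860 × (1 − 0.693) / [ 0.693 × (1 − 0.860) ]
n = 0.264020 / 0.097020 ≈ 2.7213
2.7213 × 19 = 51.70 → 52 items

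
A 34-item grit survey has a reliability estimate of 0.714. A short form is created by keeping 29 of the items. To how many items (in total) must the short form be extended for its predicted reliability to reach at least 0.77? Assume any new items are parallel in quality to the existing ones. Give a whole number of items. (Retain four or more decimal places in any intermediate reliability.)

Short-form reliability: n = 29/34 = 0.8529; r_29 = n·r/(1+(n−1)r) ≈ 0.6804
Length factor from the short form to reach 0.77: n' = 0.77(1 − 0.6804) / [0.6804(1 − 0.77)] ≈ 1.5726
Items = 1.5726 × 29 ≈ 45.61 → 46

46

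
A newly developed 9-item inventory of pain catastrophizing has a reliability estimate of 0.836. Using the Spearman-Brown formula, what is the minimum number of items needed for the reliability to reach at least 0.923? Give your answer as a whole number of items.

22

Rearranging the Spearman-Brown formula for n,
n = r*(1 − r) / [ r (1 − r*) ]
n = 0.923(1 − 0.836) / [0.836(1 − 0.923)]
  = 0.151372 / 0.064372 = 2.3515
So the test needs 2.3515 × 9 ≈ 21.16 items; rounding up, 22.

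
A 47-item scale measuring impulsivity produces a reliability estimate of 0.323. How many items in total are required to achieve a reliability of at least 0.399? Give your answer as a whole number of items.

n = 0.399(1 − 0.323) / [0.323(1 − 0.399)]
n = 0.270123 / 0.194123 ≈ 1.3915
So the test needs 1.3915 × 47 ≈ 65.40 items; rounding up, 66.

66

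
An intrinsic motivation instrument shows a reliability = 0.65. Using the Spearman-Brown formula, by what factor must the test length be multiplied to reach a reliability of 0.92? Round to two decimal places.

Rearranging the Spearman-Brown formula for n,
n = r_target (1 − r_old) / [ r_old (1 − r_target) ]
n = [0.92 × 0.35] / [0.65 × 0.08]
  = 0.3220 / 0.0520 = 6.1923

6.19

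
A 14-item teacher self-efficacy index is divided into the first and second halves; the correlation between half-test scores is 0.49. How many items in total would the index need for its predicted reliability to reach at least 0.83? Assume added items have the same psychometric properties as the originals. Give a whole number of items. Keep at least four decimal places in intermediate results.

36

r_full = 2(0.49)/(1 + 0.49) = 0.6577
n = r_tgt(1 − r_full) / [r_full(1 − r_tgt)] = 0.83 × 0.3423 / (0.6577 × 0.17) ≈ 2.5410
Items = 2.5410 × 14 ≈ 35.57 → 36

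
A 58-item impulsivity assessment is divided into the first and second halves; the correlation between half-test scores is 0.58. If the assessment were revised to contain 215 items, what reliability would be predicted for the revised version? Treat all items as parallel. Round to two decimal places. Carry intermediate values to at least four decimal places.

0.91

First correct the split-half correlation to full-test reliability: r_full = 2 × 0.58 / (1 + 0.58) ≈ 0.7342
Length factor from 58 to 215 items: n = 215/58 = 3.7069
r_new = n·r_full / (1 + (n − 1)·r_full) = 2.7216 / 2.9874 ≈ 0.9110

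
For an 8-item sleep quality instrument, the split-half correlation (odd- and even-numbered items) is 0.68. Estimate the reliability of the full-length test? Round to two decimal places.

Each half is half the length of the full test, so the full test is n = 2 times a half.
r_full = 2r_hh / (1 + r_hh) = 2 × 0.68 / (1 + 0.68)
r_full = 1.3600 / 1.6800 ≈ 0.8095

0.81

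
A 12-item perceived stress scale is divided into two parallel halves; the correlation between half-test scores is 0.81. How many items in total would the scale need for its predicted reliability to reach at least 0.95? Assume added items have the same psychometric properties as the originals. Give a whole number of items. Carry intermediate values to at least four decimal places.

Corrected full-test reliability: r_full = 2 × 0.81 / (1 + 0.81) ≈ 0.8950
n = r_tgt(1 − r_full) / [r_full(1 − r_tgt)] = 0.95 × 0.1050 / (0.8950 × 0.05) ≈ 2.2291
Required items = 2.2291 × 12 = 26.75, so 27 items.

27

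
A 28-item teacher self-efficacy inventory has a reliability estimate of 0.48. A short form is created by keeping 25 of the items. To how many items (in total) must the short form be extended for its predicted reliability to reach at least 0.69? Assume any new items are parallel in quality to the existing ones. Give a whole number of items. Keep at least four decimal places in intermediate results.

First, r for the 25-item form: n = 25/28 = 0.8929, so r_25 = 0.8929·0.48/(1 + (0.8929 − 1)·0.48) = 0.4518
Length factor from the short form to reach 0.69: n' = 0.69(1 − 0.4518) / [0.4518(1 − 0.69)] ≈ 2.7007
Items = 2.7007 × 25 ≈ 67.52 → 68

68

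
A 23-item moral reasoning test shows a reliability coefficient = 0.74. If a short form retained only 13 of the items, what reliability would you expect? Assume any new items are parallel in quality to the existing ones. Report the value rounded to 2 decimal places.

The new length is 13/23 = 0.5652 times the old.
r_new = 0.5652·0.74 / [1 + (0.5652 − 1)·0.74]
     = 0.4182 / 0.6782 = 0.6166

0.62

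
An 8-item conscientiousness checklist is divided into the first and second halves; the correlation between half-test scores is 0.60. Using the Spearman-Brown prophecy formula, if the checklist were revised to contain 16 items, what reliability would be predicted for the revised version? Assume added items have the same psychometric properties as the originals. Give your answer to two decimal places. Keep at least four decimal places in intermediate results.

0.86

First correct the split-half correlation to full-test reliability: r_full = 2 × 0.60 / (1 + 0.60) ≈ 0.7500
Length factor from 8 to 16 items: n = 16/8 = 2.0000
r_new = n·r_full / (1 + (n − 1)·r_full) = 1.5000 / 1.7500 ≈ 0.8571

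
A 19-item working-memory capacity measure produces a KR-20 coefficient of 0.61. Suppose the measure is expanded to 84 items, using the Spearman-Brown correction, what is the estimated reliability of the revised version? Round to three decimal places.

Length ratio n = 84/19 = 4.4211
r_new = 4.4211·0.61 / [1 + (4.4211 − 1)·0.61]
     = 2.6969 / 3.0869 = 0.8737

0.874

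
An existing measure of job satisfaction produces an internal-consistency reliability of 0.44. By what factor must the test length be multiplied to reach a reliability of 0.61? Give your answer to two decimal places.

Invert Spearman-Brown to solve for n:
n = r_target (1 − r_old) / [ r_old (1 − r_target) ]
n = [0.61 × 0.56] / [0.44 × 0.39]
n = 0.3416 / 0.1716 ≈ 1.9907

1.99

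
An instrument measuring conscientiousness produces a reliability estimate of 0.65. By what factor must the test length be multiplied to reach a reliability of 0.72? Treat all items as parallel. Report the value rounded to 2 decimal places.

Rearranging the Spearman-Brown formula for n,
n = r*(1 − r) / [ r (1 − r*) ]
n = [0.72 × 0.35] / [0.65 × 0.28]
  = 0.2520 / 0.1820 = 1.3846

1.38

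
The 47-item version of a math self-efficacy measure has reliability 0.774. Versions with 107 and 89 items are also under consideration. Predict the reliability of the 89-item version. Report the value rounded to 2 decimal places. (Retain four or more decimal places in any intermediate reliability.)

The 107-item form is not needed; work directly from the 47-item form with n = 89/47 = 1.8936.
r_{89} = n·r / (1 + (n − 1)·r) = 1.4656 / 1.6916 ≈ 0.8664

0.87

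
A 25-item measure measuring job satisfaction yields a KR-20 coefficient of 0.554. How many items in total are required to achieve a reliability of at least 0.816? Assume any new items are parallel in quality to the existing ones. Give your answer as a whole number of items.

90

n = 0.816 × (1 − 0.554) / [ 0.554 × (1 − 0.816) ]
  = 0.363936 / 0.101936 = 3.5702
3.5702 × 25 = 89.25 → 90 items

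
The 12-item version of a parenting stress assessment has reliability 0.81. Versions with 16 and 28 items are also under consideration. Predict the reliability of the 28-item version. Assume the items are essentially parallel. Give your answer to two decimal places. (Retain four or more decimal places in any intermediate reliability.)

Only the ratio of lengths matters: n = 28/12 = 2.3333
r_{28} = n·r / (1 + (n − 1)·r) = 1.8900 / 2.0800 ≈ 0.9087

0.91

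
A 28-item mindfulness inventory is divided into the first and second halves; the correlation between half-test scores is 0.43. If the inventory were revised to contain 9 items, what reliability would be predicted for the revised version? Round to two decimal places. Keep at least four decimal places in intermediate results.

0.33

Full-test reliability from the split-half r: r_full = 2(0.43)/(1 + 0.43) = 0.6014
Then adjust to 9 items: n = 9/28 = 0.3214
r_new = n·r_full / (1 + (n − 1)·r_full) = 0.1933 / 0.5919 ≈ 0.3266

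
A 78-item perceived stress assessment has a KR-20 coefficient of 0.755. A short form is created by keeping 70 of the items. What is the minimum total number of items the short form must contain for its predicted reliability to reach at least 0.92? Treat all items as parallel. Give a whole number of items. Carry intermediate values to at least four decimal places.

Short-form reliability: n = 70/78 = 0.8974; r_70 = n·r/(1+(n−1)r) ≈ 0.7344
Then solve for n' with r_old = 0.7344, r_target = 0.92: n' = 0.92(1 − 0.7344)/[0.7344(1 − 0.92)] = 4.1590
Items = 4.1590 × 70 ≈ 291.13 → 292

292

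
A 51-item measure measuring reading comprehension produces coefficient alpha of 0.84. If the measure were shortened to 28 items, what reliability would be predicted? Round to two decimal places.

0.74

n = 28/51 = 0.549
r_new = 0.549·0.84 / [1 + (0.549 − 1)·0.84]
r_new = 0.4612 / 0.6212 ≈ 0.7424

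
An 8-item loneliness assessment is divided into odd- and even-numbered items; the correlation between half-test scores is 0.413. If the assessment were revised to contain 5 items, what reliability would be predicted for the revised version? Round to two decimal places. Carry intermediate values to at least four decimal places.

First correct the split-half correlation to full-test reliability: r_full = 2 × 0.413 / (1 + 0.413) ≈ 0.5846
Length factor from 8 to 5 items: n = 5/8 = 0.6250
r_new = n·r_full / (1 + (n − 1)·r_full) = 0.3654 / 0.7808 ≈ 0.4680

0.47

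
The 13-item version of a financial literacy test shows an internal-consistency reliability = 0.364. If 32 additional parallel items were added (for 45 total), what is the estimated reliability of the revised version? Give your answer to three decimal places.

0.665

n = 45/13 = 3.4615
r_new = (3.4615 × 0.364) / (1 + (3.4615 − 1) × 0.364)
r_new = 1.2600 / 1.8960 ≈ 0.6646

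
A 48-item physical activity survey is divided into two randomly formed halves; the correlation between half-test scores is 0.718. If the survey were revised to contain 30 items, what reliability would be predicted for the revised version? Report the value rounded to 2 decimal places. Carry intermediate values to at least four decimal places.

0.76

First correct the split-half correlation to full-test reliability: r_full = 2 × 0.718 / (1 + 0.718) ≈ 0.8359
Length factor from 48 to 30 items: n = 30/48 = 0.6250
r_new = n·r_full / (1 + (n − 1)·r_full) = 0.5224 / 0.6865 ≈ 0.7610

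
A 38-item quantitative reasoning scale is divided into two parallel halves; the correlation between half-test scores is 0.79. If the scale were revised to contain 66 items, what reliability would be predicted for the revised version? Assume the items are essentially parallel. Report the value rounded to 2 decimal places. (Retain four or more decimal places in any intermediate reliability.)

0.93

First correct the split-half correlation to full-test reliability: r_full = 2 × 0.79 / (1 + 0.79) ≈ 0.8827
Then adjust to 66 items: n = 66/38 = 1.7368
r_new = n·r_full / (1 + (n − 1)·r_full) = 1.5331 / 1.6504 ≈ 0.9289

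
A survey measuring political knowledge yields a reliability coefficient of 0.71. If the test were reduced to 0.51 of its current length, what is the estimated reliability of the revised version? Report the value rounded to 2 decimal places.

By Spearman-Brown, r_new = n r / (1 + (n − 1) r).
r_new = (0.51 × 0.71) / (1 + (0.51 − 1) × 0.71)
     = 0.3621 / 0.6521 = 0.5553

0.56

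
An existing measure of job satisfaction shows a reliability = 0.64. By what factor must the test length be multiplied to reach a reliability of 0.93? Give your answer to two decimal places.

7.47

n = 0.93 × (1 − 0.64) / [ 0.64 × (1 − 0.93) ]
n = 0.3348 / 0.0448 ≈ 7.4732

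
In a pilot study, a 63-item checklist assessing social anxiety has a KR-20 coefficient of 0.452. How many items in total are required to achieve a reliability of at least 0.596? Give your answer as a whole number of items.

n = 0.596 × (1 − 0.452) / [ 0.452 × (1 − 0.596) ]
  = 0.326608 / 0.182608 = 1.7886
Items needed = n × 63 = 1.7886 × 63 ≈ 112.68 → round up to 113

113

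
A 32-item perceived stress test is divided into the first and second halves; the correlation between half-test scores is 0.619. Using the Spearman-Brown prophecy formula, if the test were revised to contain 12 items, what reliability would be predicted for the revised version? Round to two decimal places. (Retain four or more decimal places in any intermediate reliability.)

0.55

Full-test reliability from the split-half r: r_full = 2(0.619)/(1 + 0.619) = 0.7647
Then adjust to 12 items: n = 12/32 = 0.3750
r_new = n·r_full / (1 + (n − 1)·r_full) = 0.2868 / 0.5221 ≈ 0.5493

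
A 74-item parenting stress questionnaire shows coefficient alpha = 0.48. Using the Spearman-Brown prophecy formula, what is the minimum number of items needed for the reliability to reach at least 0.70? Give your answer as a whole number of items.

188

n = 0.70 × (1 − 0.48) / [ 0.48 × (1 − 0.70) ]
n = 0.3640 / 0.1440 ≈ 2.5278
So the test needs 2.5278 × 74 ≈ 187.06 items; rounding up, 188.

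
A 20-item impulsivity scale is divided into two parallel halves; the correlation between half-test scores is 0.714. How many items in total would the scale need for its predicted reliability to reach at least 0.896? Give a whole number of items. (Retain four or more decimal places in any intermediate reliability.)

35

r_full = 2(0.714)/(1 + 0.714) = 0.8331
n = r_tgt(1 − r_full) / [r_full(1 − r_tgt)] = 0.896 × 0.1669 / (0.8331 × 0.104) ≈ 1.7260
Required items = 1.7260 × 20 = 34.52, so 35 items.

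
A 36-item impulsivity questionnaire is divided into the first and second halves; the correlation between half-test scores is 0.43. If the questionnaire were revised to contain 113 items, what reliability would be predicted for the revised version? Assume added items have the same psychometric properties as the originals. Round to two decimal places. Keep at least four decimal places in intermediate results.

0.83

Spearman-Brown correction (n = 2): r_full = 2·0.43/(1 + 0.43) = 0.6014
Length factor from 36 to 113 items: n = 113/36 = 3.1389
r_new = n·r_full / (1 + (n − 1)·r_full) = 1.8877 / 2.2863 ≈ 0.8257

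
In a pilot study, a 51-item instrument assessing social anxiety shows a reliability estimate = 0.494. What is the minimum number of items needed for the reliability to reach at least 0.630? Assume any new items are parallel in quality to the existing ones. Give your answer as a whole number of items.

Invert Spearman-Brown to solve for n:
n = r_target (1 − r_old) / [ r_old (1 − r_target) ]
n = 0.630(1 − 0.494) / [0.494(1 − 0.630)]
n = 0.318780 / 0.182780 ≈ 1.7441
Items needed = n × 51 = 1.7441 × 51 ≈ 88.95 → round up to 89

89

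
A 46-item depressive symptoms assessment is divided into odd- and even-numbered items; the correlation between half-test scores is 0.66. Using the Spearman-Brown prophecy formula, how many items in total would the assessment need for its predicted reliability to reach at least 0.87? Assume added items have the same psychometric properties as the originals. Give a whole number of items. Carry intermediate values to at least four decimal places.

80

Corrected full-test reliability: r_full = 2 × 0.66 / (1 + 0.66) ≈ 0.7952
n = r_tgt(1 − r_full) / [r_full(1 − r_tgt)] = 0.87 × 0.2048 / (0.7952 × 0.13) ≈ 1.7236
Items = 1.7236 × 46 ≈ 79.29 → 80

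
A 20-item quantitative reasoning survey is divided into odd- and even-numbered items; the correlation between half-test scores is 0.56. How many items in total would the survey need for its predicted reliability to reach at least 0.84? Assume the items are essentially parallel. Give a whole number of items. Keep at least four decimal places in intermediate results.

42

r_full = 2(0.56)/(1 + 0.56) = 0.7179
Solve Spearman-Brown for n: n = 0.84(1 − 0.7179) / [0.7179(1 − 0.84)] = 2.0630
Required items = 2.0630 × 20 = 41.26, so 42 items.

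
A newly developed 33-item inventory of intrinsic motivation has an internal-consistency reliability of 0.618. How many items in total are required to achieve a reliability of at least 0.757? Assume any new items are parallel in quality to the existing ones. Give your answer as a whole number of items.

64

n = 0.757 × (1 − 0.618) / [ 0.618 × (1 − 0.757) ]
  = 0.289174 / 0.150174 = 1.9256
Items needed = n × 33 = 1.9256 × 33 ≈ 63.54 → round up to 64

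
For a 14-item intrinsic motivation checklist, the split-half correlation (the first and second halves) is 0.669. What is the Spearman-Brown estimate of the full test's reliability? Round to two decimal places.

r_full = 2(0.669) / (1 + 0.669)
       = 1.3380 / 1.6690 = 0.8017

0.80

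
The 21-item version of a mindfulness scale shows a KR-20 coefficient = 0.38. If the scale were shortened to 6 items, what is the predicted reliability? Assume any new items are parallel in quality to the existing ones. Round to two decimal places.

The new length is 6/21 = 0.2857 times the old.
r_new = 0.2857·0.38 / [1 + (0.2857 − 1)·0.38]
r_new = 0.1086 / 0.7286 ≈ 0.1491

0.15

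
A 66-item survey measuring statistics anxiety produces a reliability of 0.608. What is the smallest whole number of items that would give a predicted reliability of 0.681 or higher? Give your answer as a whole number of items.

91

Rearranging the Spearman-Brown formula for n,
n = r_target (1 − r_old) / [ r_old (1 − r_target) ]
n = 0.681(1 − 0.608) / [0.608(1 − 0.681)]
  = 0.266952 / 0.193952 = 1.3764
So the test needs 1.3764 × 66 ≈ 90.84 items; rounding up, 91.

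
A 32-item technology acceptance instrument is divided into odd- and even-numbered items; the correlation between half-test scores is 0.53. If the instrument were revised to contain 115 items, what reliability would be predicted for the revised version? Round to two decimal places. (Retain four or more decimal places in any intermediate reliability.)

Spearman-Brown correction (n = 2): r_full = 2·0.53/(1 + 0.53) = 0.6928
Length factor from 32 to 115 items: n = 115/32 = 3.5938
r_new = n·r_full / (1 + (n − 1)·r_full) = 2.4898 / 2.7970 ≈ 0.8902

0.89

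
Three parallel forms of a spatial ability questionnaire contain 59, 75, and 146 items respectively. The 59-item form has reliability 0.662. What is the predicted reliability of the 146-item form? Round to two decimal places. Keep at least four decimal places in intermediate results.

Only the ratio of lengths matters: n = 146/59 = 2.4746
r_{146} = n·r / (1 + (n − 1)·r) = 1.6382 / 1.9762 ≈ 0.8290

0.83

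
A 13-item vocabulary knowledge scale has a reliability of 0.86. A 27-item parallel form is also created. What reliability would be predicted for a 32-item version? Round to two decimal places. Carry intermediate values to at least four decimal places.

Only the ratio of lengths matters: n = 32/13 = 2.4615
r_{32} = n·r / (1 + (n − 1)·r) = 2.1169 / 2.2569 ≈ 0.9380

0.94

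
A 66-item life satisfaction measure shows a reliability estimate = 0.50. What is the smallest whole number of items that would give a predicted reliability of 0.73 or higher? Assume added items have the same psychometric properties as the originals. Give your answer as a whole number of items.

Spearman-Brown solved for the length factor n:
n = r_target (1 − r_old) / [ r_old (1 − r_target) ]
n = 0.73(1 − 0.50) / [0.50(1 − 0.73)]
  = 0.3650 / 0.1350 = 2.7037
2.7037 × 66 = 178.44 → 179 items

179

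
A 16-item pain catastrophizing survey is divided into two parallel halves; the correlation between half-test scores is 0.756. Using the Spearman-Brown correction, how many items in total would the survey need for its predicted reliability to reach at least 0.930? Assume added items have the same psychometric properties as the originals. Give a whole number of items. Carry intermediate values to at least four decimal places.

Corrected full-test reliability: r_full = 2 × 0.756 / (1 + 0.756) ≈ 0.8610
n = r_tgt(1 − r_full) / [r_full(1 − r_tgt)] = 0.930 × 0.1390 / (0.8610 × 0.070) ≈ 2.1448
Required items = 2.1448 × 16 = 34.32, so 35 items.

35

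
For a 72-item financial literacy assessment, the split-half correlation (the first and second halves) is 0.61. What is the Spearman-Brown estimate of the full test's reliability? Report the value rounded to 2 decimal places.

The full test is twice the length of either half (n = 2).
r_full = 2(0.61) / (1 + 0.61)
r_full = 1.2200 / 1.6100 ≈ 0.7578

0.76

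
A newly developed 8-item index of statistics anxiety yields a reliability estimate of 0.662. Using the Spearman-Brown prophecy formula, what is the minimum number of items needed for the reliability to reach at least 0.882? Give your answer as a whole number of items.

31

n = 0.882(1 − 0.662) / [0.662(1 − 0.882)]
n = 0.298116 / 0.078116 ≈ 3.8163
So the test needs 3.8163 × 8 ≈ 30.53 items; rounding up, 31.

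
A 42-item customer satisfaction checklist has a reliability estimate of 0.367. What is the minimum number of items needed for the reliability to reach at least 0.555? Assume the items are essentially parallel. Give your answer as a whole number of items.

91

n = 0.555 × (1 − 0.367) / [ 0.367 × (1 − 0.555) ]
n = 0.351315 / 0.163315 ≈ 2.1511
Items needed = n × 42 = 2.1511 × 42 ≈ 90.35 → round up to 91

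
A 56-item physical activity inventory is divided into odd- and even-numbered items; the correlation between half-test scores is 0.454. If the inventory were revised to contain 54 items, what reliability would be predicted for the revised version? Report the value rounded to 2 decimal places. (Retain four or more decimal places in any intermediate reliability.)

0.62

First correct the split-half correlation to full-test reliability: r_full = 2 × 0.454 / (1 + 0.454) ≈ 0.6245
Length factor from 56 to 54 items: n = 54/56 = 0.9643
r_new = n·r_full / (1 + (n − 1)·r_full) = 0.6022 / 0.9777 ≈ 0.6159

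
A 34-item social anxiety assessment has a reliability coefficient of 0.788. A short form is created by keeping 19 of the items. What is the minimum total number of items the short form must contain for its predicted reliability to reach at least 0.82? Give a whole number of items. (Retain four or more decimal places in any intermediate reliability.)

42

First, r for the 19-item form: n = 19/34 = 0.5588, so r_19 = 0.5588·0.788/(1 + (0.5588 − 1)·0.788) = 0.6750
Then solve for n' with r_old = 0.6750, r_target = 0.82: n' = 0.82(1 − 0.6750)/[0.6750(1 − 0.82)] = 2.1934
Items = 2.1934 × 19 ≈ 41.67 → 42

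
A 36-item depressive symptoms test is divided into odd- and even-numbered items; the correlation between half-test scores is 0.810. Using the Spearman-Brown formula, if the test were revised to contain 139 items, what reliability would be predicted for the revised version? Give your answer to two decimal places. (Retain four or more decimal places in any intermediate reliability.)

Full-test reliability from the split-half r: r_full = 2(0.810)/(1 + 0.810) = 0.8950
Length factor from 36 to 139 items: n = 139/36 = 3.8611
r_new = n·r_full / (1 + (n − 1)·r_full) = 3.4557 / 3.5607 ≈ 0.9705

0.97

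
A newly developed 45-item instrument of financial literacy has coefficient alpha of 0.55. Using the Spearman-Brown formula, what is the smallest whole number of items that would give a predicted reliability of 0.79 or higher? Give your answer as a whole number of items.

139

n = 0.79(1 − 0.55) / [0.55(1 − 0.79)]
  = 0.3555 / 0.1155 = 3.0779
3.0779 × 45 = 138.51 → 139 items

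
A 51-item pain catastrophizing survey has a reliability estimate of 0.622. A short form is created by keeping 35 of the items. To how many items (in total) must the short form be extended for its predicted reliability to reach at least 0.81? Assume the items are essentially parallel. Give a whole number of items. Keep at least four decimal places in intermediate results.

First, r for the 35-item form: n = 35/51 = 0.6863, so r_35 = 0.6863·0.622/(1 + (0.6863 − 1)·0.622) = 0.5304
Length factor from the short form to reach 0.81: n' = 0.81(1 − 0.5304) / [0.5304(1 − 0.81)] ≈ 3.7745
Total items = 3.7745 × 35 = 132.11, rounded up to 133.

133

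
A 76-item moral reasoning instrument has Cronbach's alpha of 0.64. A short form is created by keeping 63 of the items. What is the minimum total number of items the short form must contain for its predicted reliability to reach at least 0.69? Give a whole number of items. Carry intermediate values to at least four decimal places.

96

Short-form reliability: n = 63/76 = 0.8289; r_63 = n·r/(1+(n−1)r) ≈ 0.5957
Then solve for n' with r_old = 0.5957, r_target = 0.69: n' = 0.69(1 − 0.5957)/[0.5957(1 − 0.69)] = 1.5106
Total items = 1.5106 × 63 = 95.17, rounded up to 96.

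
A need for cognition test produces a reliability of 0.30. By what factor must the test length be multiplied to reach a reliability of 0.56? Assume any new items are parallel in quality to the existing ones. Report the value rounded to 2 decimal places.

Spearman-Brown solved for the length factor n:
n = r_target (1 − r_old) / [ r_old (1 − r_target) ]
n = 0.56(1 − 0.30) / [0.30(1 − 0.56)]
n = 0.3920 / 0.1320 ≈ 2.9697

2.97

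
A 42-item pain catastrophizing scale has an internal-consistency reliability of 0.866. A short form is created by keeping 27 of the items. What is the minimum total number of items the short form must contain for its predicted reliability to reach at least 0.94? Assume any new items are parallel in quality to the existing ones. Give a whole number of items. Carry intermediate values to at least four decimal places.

102

First, r for the 27-item form: n = 27/42 = 0.6429, so r_27 = 0.6429·0.866/(1 + (0.6429 − 1)·0.866) = 0.8060
Then solve for n' with r_old = 0.8060, r_target = 0.94: n' = 0.94(1 − 0.8060)/[0.8060(1 − 0.94)] = 3.7709
Total items = 3.7709 × 27 = 101.81, rounded up to 102.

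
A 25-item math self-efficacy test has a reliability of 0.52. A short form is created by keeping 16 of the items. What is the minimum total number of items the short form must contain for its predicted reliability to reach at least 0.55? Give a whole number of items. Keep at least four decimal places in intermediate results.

29

First, r for the 16-item form: n = 16/25 = 0.6400, so r_16 = 0.6400·0.52/(1 + (0.6400 − 1)·0.52) = 0.4094
Then solve for n' with r_old = 0.4094, r_target = 0.55: n' = 0.55(1 − 0.4094)/[0.4094(1 − 0.55)] = 1.7632
Items = 1.7632 × 16 ≈ 28.21 → 29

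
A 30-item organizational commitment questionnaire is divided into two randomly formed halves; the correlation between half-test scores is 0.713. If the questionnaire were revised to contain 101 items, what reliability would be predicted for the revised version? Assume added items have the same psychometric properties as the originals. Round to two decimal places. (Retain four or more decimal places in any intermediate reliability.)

0.94

First correct the split-half correlation to full-test reliability: r_full = 2 × 0.713 / (1 + 0.713) ≈ 0.8325
Then adjust to 101 items: n = 101/30 = 3.3667
r_new = n·r_full / (1 + (n − 1)·r_full) = 2.8028 / 2.9703 ≈ 0.9436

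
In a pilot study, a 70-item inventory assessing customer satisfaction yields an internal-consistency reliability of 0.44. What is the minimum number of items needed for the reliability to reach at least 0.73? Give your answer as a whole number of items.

241

Invert Spearman-Brown to solve for n:
n = r_target (1 − r_old) / [ r_old (1 − r_target) ]
n = [0.73 × 0.56] / [0.44 × 0.27]
  = 0.4088 / 0.1188 = 3.4411
Items needed = n × 70 = 3.4411 × 70 ≈ 240.88 → round up to 241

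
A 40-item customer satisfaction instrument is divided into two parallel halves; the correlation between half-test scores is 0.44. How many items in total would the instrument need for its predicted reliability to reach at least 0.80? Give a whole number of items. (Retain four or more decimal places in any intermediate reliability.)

r_full = 2(0.44)/(1 + 0.44) = 0.6111
n = r_tgt(1 − r_full) / [r_full(1 − r_tgt)] = 0.80 × 0.3889 / (0.6111 × 0.20) ≈ 2.5456
Required items = 2.5456 × 40 = 101.82, so 102 items.

102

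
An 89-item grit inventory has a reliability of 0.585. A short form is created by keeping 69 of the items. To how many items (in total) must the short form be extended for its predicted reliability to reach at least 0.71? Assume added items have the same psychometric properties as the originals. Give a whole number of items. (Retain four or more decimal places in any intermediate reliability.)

Short-form reliability: n = 69/89 = 0.7753; r_69 = n·r/(1+(n−1)r) ≈ 0.5222
Then solve for n' with r_old = 0.5222, r_target = 0.71: n' = 0.71(1 − 0.5222)/[0.5222(1 − 0.71)] = 2.2401
Items = 2.2401 × 69 ≈ 154.57 → 155

155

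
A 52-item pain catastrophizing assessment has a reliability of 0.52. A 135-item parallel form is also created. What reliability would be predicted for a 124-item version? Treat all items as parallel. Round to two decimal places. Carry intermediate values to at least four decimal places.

The 135-item form is not needed; work directly from the 52-item form with n = 124/52 = 2.3846.
r_{124} = n·r / (1 + (n − 1)·r) = 1.2400 / 1.7200 ≈ 0.7209

0.72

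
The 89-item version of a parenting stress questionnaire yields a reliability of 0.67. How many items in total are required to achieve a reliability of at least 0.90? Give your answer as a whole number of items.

395

Invert Spearman-Brown to solve for n:
n = r*(1 − r) / [ r (1 − r*) ]
n = 0.90 × (1 − 0.67) / [ 0.67 × (1 − 0.90) ]
n = 0.2970 / 0.0670 ≈ 4.4328
So the test needs 4.4328 × 89 ≈ 394.52 items; rounding up, 395.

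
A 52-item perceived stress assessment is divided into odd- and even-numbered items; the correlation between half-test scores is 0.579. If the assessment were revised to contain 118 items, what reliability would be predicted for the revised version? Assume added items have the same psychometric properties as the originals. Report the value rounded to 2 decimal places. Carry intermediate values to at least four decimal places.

0.86

First correct the split-half correlation to full-test reliability: r_full = 2 × 0.579 / (1 + 0.579) ≈ 0.7334
Then adjust to 118 items: n = 118/52 = 2.2692
r_new = n·r_full / (1 + (n − 1)·r_full) = 1.6642 / 1.9308 ≈ 0.8619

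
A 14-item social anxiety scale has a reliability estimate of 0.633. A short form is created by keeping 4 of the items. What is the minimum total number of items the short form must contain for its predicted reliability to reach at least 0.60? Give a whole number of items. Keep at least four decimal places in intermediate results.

Short-form reliability: n = 4/14 = 0.2857; r_4 = n·r/(1+(n−1)r) ≈ 0.3301
Then solve for n' with r_old = 0.3301, r_target = 0.60: n' = 0.60(1 − 0.3301)/[0.3301(1 − 0.60)] = 3.0441
Items = 3.0441 × 4 ≈ 12.18 → 13

13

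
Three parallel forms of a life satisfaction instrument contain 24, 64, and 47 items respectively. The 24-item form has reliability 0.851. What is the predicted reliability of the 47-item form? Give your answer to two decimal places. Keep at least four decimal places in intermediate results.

The 64-item form is not needed; work directly from the 24-item form with n = 47/24 = 1.9583.
r_{47} = n·r / (1 + (n − 1)·r) = 1.6665 / 1.8155 ≈ 0.9179

0.92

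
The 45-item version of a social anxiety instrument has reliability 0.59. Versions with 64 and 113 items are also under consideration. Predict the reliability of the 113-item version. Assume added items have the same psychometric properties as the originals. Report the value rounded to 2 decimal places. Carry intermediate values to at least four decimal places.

0.78

Only the ratio of lengths matters: n = 113/45 = 2.5111
r_{113} = n·r / (1 + (n − 1)·r) = 1.4815 / 1.8915 ≈ 0.7832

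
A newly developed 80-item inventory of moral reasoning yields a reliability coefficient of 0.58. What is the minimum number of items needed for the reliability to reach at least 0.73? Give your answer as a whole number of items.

157

n = 0.73(1 − 0.58) / [0.58(1 − 0.73)]
  = 0.3066 / 0.1566 = 1.9579
So the test needs 1.9579 × 80 ≈ 156.63 items; rounding up, 157.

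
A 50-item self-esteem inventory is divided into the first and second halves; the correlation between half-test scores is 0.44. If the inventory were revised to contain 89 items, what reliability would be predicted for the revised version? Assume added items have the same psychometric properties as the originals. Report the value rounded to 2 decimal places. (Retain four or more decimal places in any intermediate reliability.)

0.74

First correct the split-half correlation to full-test reliability: r_full = 2 × 0.44 / (1 + 0.44) ≈ 0.6111
Length factor from 50 to 89 items: n = 89/50 = 1.7800
r_new = n·r_full / (1 + (n − 1)·r_full) = 1.0878 / 1.4767 ≈ 0.7366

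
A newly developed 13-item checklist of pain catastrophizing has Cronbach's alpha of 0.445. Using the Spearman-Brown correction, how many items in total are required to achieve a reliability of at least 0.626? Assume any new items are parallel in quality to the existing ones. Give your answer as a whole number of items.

Invert Spearman-Brown to solve for n:
n = r_target (1 − r_old) / [ r_old (1 − r_target) ]
n = 0.626(1 − 0.445) / [0.445(1 − 0.626)]
  = 0.347430 / 0.166430 = 2.0875
So the test needs 2.0875 × 13 ≈ 27.14 items; rounding up, 28.

28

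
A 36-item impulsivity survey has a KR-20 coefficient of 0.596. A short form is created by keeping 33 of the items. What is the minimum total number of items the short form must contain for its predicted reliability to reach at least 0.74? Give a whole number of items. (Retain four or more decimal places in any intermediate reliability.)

Short-form reliability: n = 33/36 = 0.9167; r_33 = n·r/(1+(n−1)r) ≈ 0.5749
Length factor from the short form to reach 0.74: n' = 0.74(1 − 0.5749) / [0.5749(1 − 0.74)] ≈ 2.1045
Items = 2.1045 × 33 ≈ 69.45 → 70

70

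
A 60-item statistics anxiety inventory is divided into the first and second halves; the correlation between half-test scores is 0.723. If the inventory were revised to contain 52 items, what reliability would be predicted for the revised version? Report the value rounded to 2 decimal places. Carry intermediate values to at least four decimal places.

Full-test reliability from the split-half r: r_full = 2(0.723)/(1 + 0.723) = 0.8392
Length factor from 60 to 52 items: n = 52/60 = 0.8667
r_new = n·r_full / (1 + (n − 1)·r_full) = 0.7273 / 0.8881 ≈ 0.8189

0.82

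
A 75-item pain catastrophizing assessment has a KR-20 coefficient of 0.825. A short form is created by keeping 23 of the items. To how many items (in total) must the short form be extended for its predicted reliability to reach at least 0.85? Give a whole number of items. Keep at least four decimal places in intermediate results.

91

First, r for the 23-item form: n = 23/75 = 0.3067, so r_23 = 0.3067·0.825/(1 + (0.3067 − 1)·0.825) = 0.5911
Then solve for n' with r_old = 0.5911, r_target = 0.85: n' = 0.85(1 − 0.5911)/[0.5911(1 − 0.85)] = 3.9200
Total items = 3.9200 × 23 = 90.16, rounded up to 91.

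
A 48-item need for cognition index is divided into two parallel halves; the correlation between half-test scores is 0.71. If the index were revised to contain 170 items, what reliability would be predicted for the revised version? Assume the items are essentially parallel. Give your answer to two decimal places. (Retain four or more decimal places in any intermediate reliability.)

0.95

First correct the split-half correlation to full-test reliability: r_full = 2 × 0.71 / (1 + 0.71) ≈ 0.8304
Then adjust to 170 items: n = 170/48 = 3.5417
r_new = n·r_full / (1 + (n − 1)·r_full) = 2.9410 / 3.1106 ≈ 0.9455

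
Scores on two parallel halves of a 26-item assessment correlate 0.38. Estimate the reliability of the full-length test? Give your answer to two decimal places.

0.55

Each half is half the length of the full test, so the full test is n = 2 times a half.
r_full = 2r_hh / (1 + r_hh) = 2 × 0.38 / (1 + 0.38)
r_full = 0.7600 / 1.3800 ≈ 0.5507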